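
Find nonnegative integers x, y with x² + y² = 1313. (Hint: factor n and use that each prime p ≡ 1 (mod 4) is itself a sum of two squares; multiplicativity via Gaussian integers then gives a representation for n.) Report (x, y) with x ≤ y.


Step 1: Factor n = 1313 = 13 · 101.
Step 2: Check the mod-4 condition on each prime factor: 13 ≡ 1 (mod 4), exponent 1; 101 ≡ 1 (mod 4), exponent 1.
All primes ≡ 3 (mod 4) appear to even exponent (or don't appear), so by the two-squares theorem n IS expressible as a sum of two squares.
Step 3: Build a representation. Here n = 13 · 101 is a product of primes ≡ 1 (mod 4). Each prime p ≡ 1 (mod 4) is itself a sum of two squares; find a² by testing p − a² for a perfect square:
  13: 13 − 1² = 12, 13 − 2² = 9 = 3² ⇒ 13 = 2² + 3².
  101: 101 − 1² = 100 = 10² ⇒ 101 = 1² + 10².
  Combine using the Brahmagupta–Fibonacci identity (a² + b²)(c² + d²) = (ac − bd)² + (ad + bc)² = (ac + bd)² + (ad − bc)²:
  13 · 101 = 1313: from (2² + 3²)(1² + 10²), take (2·1 − 3·10, 2·10 + 3·1) = (2 − 30, 20 + 3) = (-28, 23); dropping signs (only squares matter) gives (28, 23); check 28² + 23² = 784 + 529 = 1313 ✓.
Step 4: Order so x ≤ y and verify: 23² + 28² = 529 + 784 = 1313 = n. ✓

n = 1313 = 23² + 28² (one valid representation with x ≤ y).


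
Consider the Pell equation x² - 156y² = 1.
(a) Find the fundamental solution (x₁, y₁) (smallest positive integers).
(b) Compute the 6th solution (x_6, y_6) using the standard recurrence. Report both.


Step 1: Find the fundamental solution (x₁, y₁) of x² - 156y² = 1.
  Expand √156 as a continued fraction. a₀ = ⌊√156⌋ = 12; iterate m_{k+1} = d_k·a_k − m_k, d_{k+1} = (156 − m_{k+1}²)/d_k, a_{k+1} = ⌊(a₀ + m_{k+1})/d_{k+1}⌋ (starting m₀ = 0, d₀ = 1), with convergents p_k = a_k·p_{k-1} + p_{k-2}, q_k = a_k·q_{k-1} + q_{k-2} (p₋₁ = 1, q₋₁ = 0):
  k = 0: a₀ = 12; p₀/q₀ = 12/1; p₀² − 156·q₀² = 144 − 156 = -12.
  k = 1: m = 12, d = 12, a = ⌊(12 + 12)/12⌋ = 2; p/q = (2·12 + 1)/(2·1 + 0) = 25/2; p² − 156·q² = 625 − 624 = 1.
  The first convergent with p² − 156·q² = 1 gives the fundamental solution (x₁, y₁) = (25, 2).
Step 2: Apply the recurrence (x_{n+1}, y_{n+1}) = (x₁x_n + 156y₁y_n, x₁y_n + y₁x_n) repeatedly.
  From (x_1, y_1) = (25, 2): x_2 = 25·25 + 156·2·2 = 1249; y_2 = 25·2 + 2·25 = 100.
  From (x_2, y_2) = (1249, 100): x_3 = 25·1249 + 156·2·100 = 62425; y_3 = 25·100 + 2·1249 = 4998.
  From (x_3, y_3) = (62425, 4998): x_4 = 25·62425 + 156·2·4998 = 3120001; y_4 = 25·4998 + 2·62425 = 249800.
  From (x_4, y_4) = (3120001, 249800): x_5 = 25·3120001 + 156·2·249800 = 155937625; y_5 = 25·249800 + 2·3120001 = 12485002.
  From (x_5, y_5) = (155937625, 12485002): x_6 = 25·155937625 + 156·2·12485002 = 7793761249; y_6 = 25·12485002 + 2·155937625 = 624000300.
Step 3: Verify x_6² - 156·y_6² = 60742714406414040001 - 60742714406414040000 = 1 (should be 1). ✓

(x_1, y_1) = (25, 2); (x_6, y_6) = (7793761249, 624000300).


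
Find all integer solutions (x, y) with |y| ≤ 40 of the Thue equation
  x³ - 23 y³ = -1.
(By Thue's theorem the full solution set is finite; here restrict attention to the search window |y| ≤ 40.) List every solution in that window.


The equation is x³ - 23y³ = -1. For fixed y, x³ = 23·y³ − 1, so a solution requires the RHS to be a perfect cube.
Strategy: iterate y from -40 to 40, compute RHS = 23·y³ − 1, and check whether it is a (positive or negative) perfect cube.
Check small values of y:
  y = 0: RHS = -1 = (-1)³ ⇒ x = -1 works.
  y = 1: RHS = 22 is not a perfect cube.
  y = -1: RHS = -24 is not a perfect cube.
  y = 2: RHS = 183 is not a perfect cube.
  y = -2: RHS = -185 is not a perfect cube.
  y = 3: RHS = 620 is not a perfect cube.
  y = -3: RHS = -622 is not a perfect cube.
Continuing the search up to |y| = 40 finds no further solutions beyond those listed.
Collected solutions: (-1, 0).

Solutions (with |y| ≤ 40): (-1, 0).


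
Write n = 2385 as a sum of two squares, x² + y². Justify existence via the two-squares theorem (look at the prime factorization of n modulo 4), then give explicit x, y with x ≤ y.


Step 1: Factor n = 2385 = 3^2 · 5 · 53.
Step 2: Check the mod-4 condition on each prime factor: 3 ≡ 3 (mod 4), exponent 2 (must be even); 5 ≡ 1 (mod 4), exponent 1; 53 ≡ 1 (mod 4), exponent 1.
All primes ≡ 3 (mod 4) appear to even exponent (or don't appear), so by the two-squares theorem n IS expressible as a sum of two squares.
Step 3: Build a representation. Group n = k² · m with k = 3 and m = 5 · 53 = 265 (a product of primes ≡ 1 (mod 4)); a representation of m scales to one of n via (k·x)² + (k·y)² = k²(x² + y²). Each prime p ≡ 1 (mod 4) is itself a sum of two squares; find a² by testing p − a² for a perfect square:
  5: 5 − 1² = 4 = 2² ⇒ 5 = 1² + 2².
  53: 53 − 1² = 52, 53 − 2² = 49 = 7² ⇒ 53 = 2² + 7².
  Combine using the Brahmagupta–Fibonacci identity (a² + b²)(c² + d²) = (ac − bd)² + (ad + bc)² = (ac + bd)² + (ad − bc)²:
  5 · 53 = 265: from (1² + 2²)(2² + 7²), take (1·2 − 2·7, 1·7 + 2·2) = (2 − 14, 7 + 4) = (-12, 11); dropping signs (only squares matter) gives (12, 11); check 12² + 11² = 144 + 121 = 265 ✓.
  Scale by k = 3: (3·12, 3·11) = (36, 33).
Step 4: Order so x ≤ y and verify: 33² + 36² = 1089 + 1296 = 2385 = n. ✓

n = 2385 = 33² + 36² (one valid representation with x ≤ y).


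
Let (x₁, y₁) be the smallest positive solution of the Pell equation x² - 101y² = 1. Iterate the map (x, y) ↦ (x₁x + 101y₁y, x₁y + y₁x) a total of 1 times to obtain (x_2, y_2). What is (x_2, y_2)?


Step 1: Find the fundamental solution (x₁, y₁) of x² - 101y² = 1.
  Expand √101 as a continued fraction. a₀ = ⌊√101⌋ = 10; iterate m_{k+1} = d_k·a_k − m_k, d_{k+1} = (101 − m_{k+1}²)/d_k, a_{k+1} = ⌊(a₀ + m_{k+1})/d_{k+1}⌋ (starting m₀ = 0, d₀ = 1), with convergents p_k = a_k·p_{k-1} + p_{k-2}, q_k = a_k·q_{k-1} + q_{k-2} (p₋₁ = 1, q₋₁ = 0):
  k = 0: a₀ = 10; p₀/q₀ = 10/1; p₀² − 101·q₀² = 100 − 101 = -1.
  k = 1: m = 10, d = 1, a = ⌊(10 + 10)/1⌋ = 20; p/q = (20·10 + 1)/(20·1 + 0) = 201/20; p² − 101·q² = 40401 − 40400 = 1.
  The first convergent with p² − 101·q² = 1 gives the fundamental solution (x₁, y₁) = (201, 20).
Step 2: Apply the recurrence (x_{n+1}, y_{n+1}) = (x₁x_n + 101y₁y_n, x₁y_n + y₁x_n) repeatedly.
  From (x_1, y_1) = (201, 20): x_2 = 201·201 + 101·20·20 = 80801; y_2 = 201·20 + 20·201 = 8040.
Step 3: Verify x_2² - 101·y_2² = 6528801601 - 6528801600 = 1 (should be 1). ✓

(x_1, y_1) = (201, 20); (x_2, y_2) = (80801, 8040).


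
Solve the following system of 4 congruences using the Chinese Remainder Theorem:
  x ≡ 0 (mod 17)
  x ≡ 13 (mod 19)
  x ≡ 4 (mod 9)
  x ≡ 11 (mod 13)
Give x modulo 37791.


Product of moduli M = 17 · 19 · 9 · 13 = 37791.
Merge one congruence at a time:
  Start: x ≡ 0 (mod 17).
  Combine with x ≡ 13 (mod 19); new modulus lcm = 323.
    Write x = 0 + 17·t and substitute into x ≡ 13 (mod 19): 17·t ≡ 13 − 0 = 13 (mod 19).
    The inverse of 17 mod 19 is 9 (since 17·9 = 153 = 8·19 + 1), so t ≡ 9·13 = 117 ≡ 3 (mod 19).
    Then x = 0 + 17·3 = 51, valid modulo lcm(17, 19) = 323: x ≡ 51 (mod 323).
  Combine with x ≡ 4 (mod 9); new modulus lcm = 2907.
    Write x = 51 + 323·t and substitute into x ≡ 4 (mod 9): 323·t ≡ 4 − 51 = -47 (mod 9).
    Reduce coefficients mod 9: 8·t ≡ 7 (mod 9).
    The inverse of 8 mod 9 is 8 (since 8·8 = 64 = 7·9 + 1), so t ≡ 8·7 = 56 ≡ 2 (mod 9).
    Then x = 51 + 323·2 = 697, valid modulo lcm(323, 9) = 2907: x ≡ 697 (mod 2907).
  Combine with x ≡ 11 (mod 13); new modulus lcm = 37791.
    Write x = 697 + 2907·t and substitute into x ≡ 11 (mod 13): 2907·t ≡ 11 − 697 = -686 (mod 13).
    Reduce coefficients mod 13: 8·t ≡ 3 (mod 13).
    The inverse of 8 mod 13 is 5 (since 8·5 = 40 = 3·13 + 1), so t ≡ 5·3 = 15 ≡ 2 (mod 13).
    Then x = 697 + 2907·2 = 6511, valid modulo lcm(2907, 13) = 37791: x ≡ 6511 (mod 37791).
Verify against each original: 6511 mod 17 = 0, 6511 mod 19 = 13, 6511 mod 9 = 4, 6511 mod 13 = 11.

x ≡ 6511 (mod 37791).


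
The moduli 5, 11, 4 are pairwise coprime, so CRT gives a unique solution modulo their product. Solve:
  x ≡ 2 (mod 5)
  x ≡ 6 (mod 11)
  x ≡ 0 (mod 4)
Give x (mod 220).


Moduli 5, 11, 4 are pairwise coprime; by CRT there is a unique solution modulo M = 5 · 11 · 4 = 220.
Solve pairwise, accumulating the modulus:
  Start with x ≡ 2 (mod 5).
  Combine with x ≡ 6 (mod 11): since gcd(5, 11) = 1, we get a unique residue mod 55.
    Write x = 2 + 5·t and substitute into x ≡ 6 (mod 11): 5·t ≡ 6 − 2 = 4 (mod 11).
    The inverse of 5 mod 11 is 9 (since 5·9 = 45 = 4·11 + 1), so t ≡ 9·4 = 36 ≡ 3 (mod 11).
    Then x = 2 + 5·3 = 17, valid modulo lcm(5, 11) = 55: x ≡ 17 (mod 55).
  Combine with x ≡ 0 (mod 4): since gcd(55, 4) = 1, we get a unique residue mod 220.
    Write x = 17 + 55·t and substitute into x ≡ 0 (mod 4): 55·t ≡ 0 − 17 = -17 (mod 4).
    Reduce coefficients mod 4: 3·t ≡ 3 (mod 4).
    The inverse of 3 mod 4 is 3 (since 3·3 = 9 = 2·4 + 1), so t ≡ 3·3 = 9 ≡ 1 (mod 4).
    Then x = 17 + 55·1 = 72, valid modulo lcm(55, 4) = 220: x ≡ 72 (mod 220).
Verify: 72 mod 5 = 2 ✓, 72 mod 11 = 6 ✓, 72 mod 4 = 0 ✓.

x ≡ 72 (mod 220).


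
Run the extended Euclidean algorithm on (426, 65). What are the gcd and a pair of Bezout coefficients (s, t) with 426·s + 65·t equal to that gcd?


Euclidean algorithm on (426, 65) — divide until remainder is 0:
  426 = 6 · 65 + 36
  65 = 1 · 36 + 29
  36 = 1 · 29 + 7
  29 = 4 · 7 + 1
  7 = 7 · 1 + 0
gcd(426, 65) = 1.
Track Bezout coefficients alongside the remainders: start with r₀ = 426 = a·1 + b·0 (s = 1, t = 0) and r₁ = 65 = a·0 + b·1 (s = 0, t = 1); each new remainder r_{k+1} = r_{k-1} − q_k·r_k inherits s_{k+1} = s_{k-1} − q_k·s_k, t_{k+1} = t_{k-1} − q_k·t_k, so r_k = a·s_k + b·t_k at every step:
  q = 6: r = 36, s = 1 − 6·0 = 1, t = 0 − 6·1 = -6  (check: 426·1 + 65·(-6) = 36)
  q = 1: r = 29, s = 0 − 1·1 = -1, t = 1 − 1·(-6) = 7  (check: 426·(-1) + 65·7 = 29)
  q = 1: r = 7, s = 1 − 1·(-1) = 2, t = -6 − 1·7 = -13  (check: 426·2 + 65·(-13) = 7)
  q = 4: r = 1, s = -1 − 4·2 = -9, t = 7 − 4·(-13) = 59  (check: 426·(-9) + 65·59 = 1)
The row with r = 1 (the gcd) gives the Bezout coefficients s = -9, t = 59.
Result: 426 · (-9) + 65 · (59) = 1.

gcd(426, 65) = 1; s = -9, t = 59 (check: 426·(-9) + 65·59 = 1).


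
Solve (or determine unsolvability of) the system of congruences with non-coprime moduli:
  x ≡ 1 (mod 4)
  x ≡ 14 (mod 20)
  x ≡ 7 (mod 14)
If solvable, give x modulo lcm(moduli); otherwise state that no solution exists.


Moduli 4, 20, 14 are not pairwise coprime, so CRT works modulo lcm(m_i) when all pairwise compatibility conditions hold.
Pairwise compatibility: gcd(m_i, m_j) must divide a_i - a_j for every pair.
Merge one congruence at a time:
  Start: x ≡ 1 (mod 4).
  Combine with x ≡ 14 (mod 20): gcd(4, 20) = 4, and 14 - 1 = 13 is NOT divisible by 4.
    ⇒ system is inconsistent (no integer solution).

No solution (the system is inconsistent).


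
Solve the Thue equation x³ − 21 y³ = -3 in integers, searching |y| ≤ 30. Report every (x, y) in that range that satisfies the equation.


The equation is x³ - 21y³ = -3. For fixed y, x³ = 21·y³ − 3, so a solution requires the RHS to be a perfect cube.
Strategy: iterate y from -30 to 30, compute RHS = 21·y³ − 3, and check whether it is a (positive or negative) perfect cube.
Check small values of y:
  y = 0: RHS = -3 is not a perfect cube.
  y = 1: RHS = 18 is not a perfect cube.
  y = -1: RHS = -24 is not a perfect cube.
  y = 2: RHS = 165 is not a perfect cube.
  y = -2: RHS = -171 is not a perfect cube.
  y = 3: RHS = 564 is not a perfect cube.
  y = -3: RHS = -570 is not a perfect cube.
Continuing the search up to |y| = 30 finds no solutions either.
No (x, y) in the scanned range satisfies the equation.

No integer solutions with |y| ≤ 30.


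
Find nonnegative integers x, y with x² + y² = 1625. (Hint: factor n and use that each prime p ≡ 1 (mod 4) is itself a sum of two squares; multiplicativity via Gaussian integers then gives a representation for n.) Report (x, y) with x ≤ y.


Step 1: Factor n = 1625 = 5^3 · 13.
Step 2: Check the mod-4 condition on each prime factor: 5 ≡ 1 (mod 4), exponent 3; 13 ≡ 1 (mod 4), exponent 1.
All primes ≡ 3 (mod 4) appear to even exponent (or don't appear), so by the two-squares theorem n IS expressible as a sum of two squares.
Step 3: Build a representation. Group n = k² · m with k = 5 and m = 5 · 13 = 65 (a product of primes ≡ 1 (mod 4)); a representation of m scales to one of n via (k·x)² + (k·y)² = k²(x² + y²). Each prime p ≡ 1 (mod 4) is itself a sum of two squares; find a² by testing p − a² for a perfect square:
  5: 5 − 1² = 4 = 2² ⇒ 5 = 1² + 2².
  13: 13 − 1² = 12, 13 − 2² = 9 = 3² ⇒ 13 = 2² + 3².
  Combine using the Brahmagupta–Fibonacci identity (a² + b²)(c² + d²) = (ac − bd)² + (ad + bc)² = (ac + bd)² + (ad − bc)²:
  5 · 13 = 65: from (1² + 2²)(2² + 3²), take (1·2 − 2·3, 1·3 + 2·2) = (2 − 6, 3 + 4) = (-4, 7); dropping signs (only squares matter) gives (4, 7); check 4² + 7² = 16 + 49 = 65 ✓.
  Scale by k = 5: (5·4, 5·7) = (20, 35).
Step 4: Order so x ≤ y and verify: 20² + 35² = 400 + 1225 = 1625 = n. ✓

n = 1625 = 20² + 35² (one valid representation with x ≤ y).


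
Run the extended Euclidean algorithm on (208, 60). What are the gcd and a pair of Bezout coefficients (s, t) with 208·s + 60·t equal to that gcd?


Euclidean algorithm on (208, 60) — divide until remainder is 0:
  208 = 3 · 60 + 28
  60 = 2 · 28 + 4
  28 = 7 · 4 + 0
gcd(208, 60) = 4.
Track Bezout coefficients alongside the remainders: start with r₀ = 208 = a·1 + b·0 (s = 1, t = 0) and r₁ = 60 = a·0 + b·1 (s = 0, t = 1); each new remainder r_{k+1} = r_{k-1} − q_k·r_k inherits s_{k+1} = s_{k-1} − q_k·s_k, t_{k+1} = t_{k-1} − q_k·t_k, so r_k = a·s_k + b·t_k at every step:
  q = 3: r = 28, s = 1 − 3·0 = 1, t = 0 − 3·1 = -3  (check: 208·1 + 60·(-3) = 28)
  q = 2: r = 4, s = 0 − 2·1 = -2, t = 1 − 2·(-3) = 7  (check: 208·(-2) + 60·7 = 4)
The row with r = 4 (the gcd) gives the Bezout coefficients s = -2, t = 7.
Result: 208 · (-2) + 60 · (7) = 4.

gcd(208, 60) = 4; s = -2, t = 7 (check: 208·(-2) + 60·7 = 4).


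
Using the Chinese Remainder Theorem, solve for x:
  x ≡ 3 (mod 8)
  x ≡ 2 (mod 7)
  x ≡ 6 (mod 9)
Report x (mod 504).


Moduli 8, 7, 9 are pairwise coprime; by CRT there is a unique solution modulo M = 8 · 7 · 9 = 504.
Solve pairwise, accumulating the modulus:
  Start with x ≡ 3 (mod 8).
  Combine with x ≡ 2 (mod 7): since gcd(8, 7) = 1, we get a unique residue mod 56.
    Write x = 3 + 8·t and substitute into x ≡ 2 (mod 7): 8·t ≡ 2 − 3 = -1 (mod 7).
    Reduce coefficients mod 7: 1·t ≡ 6 (mod 7).
    So t ≡ 6 (mod 7).
    Then x = 3 + 8·6 = 51, valid modulo lcm(8, 7) = 56: x ≡ 51 (mod 56).
  Combine with x ≡ 6 (mod 9): since gcd(56, 9) = 1, we get a unique residue mod 504.
    Write x = 51 + 56·t and substitute into x ≡ 6 (mod 9): 56·t ≡ 6 − 51 = -45 (mod 9).
    Reduce coefficients mod 9: 2·t ≡ 0 (mod 9).
    The inverse of 2 mod 9 is 5 (since 2·5 = 10 = 1·9 + 1), so t ≡ 5·0 = 0 ≡ 0 (mod 9).
    Then x = 51 + 56·0 = 51, valid modulo lcm(56, 9) = 504: x ≡ 51 (mod 504).
Verify: 51 mod 8 = 3 ✓, 51 mod 7 = 2 ✓, 51 mod 9 = 6 ✓.

x ≡ 51 (mod 504).


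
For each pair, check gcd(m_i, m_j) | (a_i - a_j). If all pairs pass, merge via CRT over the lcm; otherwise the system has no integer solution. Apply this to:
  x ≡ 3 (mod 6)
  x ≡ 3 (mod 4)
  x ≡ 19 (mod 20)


Moduli 6, 4, 20 are not pairwise coprime, so CRT works modulo lcm(m_i) when all pairwise compatibility conditions hold.
Pairwise compatibility: gcd(m_i, m_j) must divide a_i - a_j for every pair.
Merge one congruence at a time:
  Start: x ≡ 3 (mod 6).
  Combine with x ≡ 3 (mod 4): gcd(6, 4) = 2; 3 - 3 = 0, which IS divisible by 2, so compatible.
    Write x = 3 + 6·t and substitute into x ≡ 3 (mod 4): 6·t ≡ 3 − 3 = 0 (mod 4).
    Divide the congruence (and modulus) by g = 2: 3·t ≡ 0 (mod 2).
    Reduce coefficients mod 2: 1·t ≡ 0 (mod 2).
    So t ≡ 0 (mod 2).
    Then x = 3 + 6·0 = 3, valid modulo lcm(6, 4) = 12: x ≡ 3 (mod 12).
  Combine with x ≡ 19 (mod 20): gcd(12, 20) = 4; 19 - 3 = 16, which IS divisible by 4, so compatible.
    Write x = 3 + 12·t and substitute into x ≡ 19 (mod 20): 12·t ≡ 19 − 3 = 16 (mod 20).
    Divide the congruence (and modulus) by g = 4: 3·t ≡ 4 (mod 5).
    The inverse of 3 mod 5 is 2 (since 3·2 = 6 = 1·5 + 1), so t ≡ 2·4 = 8 ≡ 3 (mod 5).
    Then x = 3 + 12·3 = 39, valid modulo lcm(12, 20) = 60: x ≡ 39 (mod 60).
Verify: 39 mod 6 = 3, 39 mod 4 = 3, 39 mod 20 = 19.

x ≡ 39 (mod 60).


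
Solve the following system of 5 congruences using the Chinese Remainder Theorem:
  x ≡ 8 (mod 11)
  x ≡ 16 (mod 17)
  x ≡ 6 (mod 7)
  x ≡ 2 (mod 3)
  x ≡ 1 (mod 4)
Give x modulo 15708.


Product of moduli M = 11 · 17 · 7 · 3 · 4 = 15708.
Merge one congruence at a time:
  Start: x ≡ 8 (mod 11).
  Combine with x ≡ 16 (mod 17); new modulus lcm = 187.
    Write x = 8 + 11·t and substitute into x ≡ 16 (mod 17): 11·t ≡ 16 − 8 = 8 (mod 17).
    The inverse of 11 mod 17 is 14 (since 11·14 = 154 = 9·17 + 1), so t ≡ 14·8 = 112 ≡ 10 (mod 17).
    Then x = 8 + 11·10 = 118, valid modulo lcm(11, 17) = 187: x ≡ 118 (mod 187).
  Combine with x ≡ 6 (mod 7); new modulus lcm = 1309.
    Write x = 118 + 187·t and substitute into x ≡ 6 (mod 7): 187·t ≡ 6 − 118 = -112 (mod 7).
    Reduce coefficients mod 7: 5·t ≡ 0 (mod 7).
    The inverse of 5 mod 7 is 3 (since 5·3 = 15 = 2·7 + 1), so t ≡ 3·0 = 0 ≡ 0 (mod 7).
    Then x = 118 + 187·0 = 118, valid modulo lcm(187, 7) = 1309: x ≡ 118 (mod 1309).
  Combine with x ≡ 2 (mod 3); new modulus lcm = 3927.
    Write x = 118 + 1309·t and substitute into x ≡ 2 (mod 3): 1309·t ≡ 2 − 118 = -116 (mod 3).
    Reduce coefficients mod 3: 1·t ≡ 1 (mod 3).
    So t ≡ 1 (mod 3).
    Then x = 118 + 1309·1 = 1427, valid modulo lcm(1309, 3) = 3927: x ≡ 1427 (mod 3927).
  Combine with x ≡ 1 (mod 4); new modulus lcm = 15708.
    Write x = 1427 + 3927·t and substitute into x ≡ 1 (mod 4): 3927·t ≡ 1 − 1427 = -1426 (mod 4).
    Reduce coefficients mod 4: 3·t ≡ 2 (mod 4).
    The inverse of 3 mod 4 is 3 (since 3·3 = 9 = 2·4 + 1), so t ≡ 3·2 = 6 ≡ 2 (mod 4).
    Then x = 1427 + 3927·2 = 9281, valid modulo lcm(3927, 4) = 15708: x ≡ 9281 (mod 15708).
Verify against each original: 9281 mod 11 = 8, 9281 mod 17 = 16, 9281 mod 7 = 6, 9281 mod 3 = 2, 9281 mod 4 = 1.

x ≡ 9281 (mod 15708).


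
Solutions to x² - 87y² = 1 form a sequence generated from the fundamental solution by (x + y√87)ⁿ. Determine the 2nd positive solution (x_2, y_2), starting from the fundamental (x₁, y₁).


Step 1: Find the fundamental solution (x₁, y₁) of x² - 87y² = 1.
  Expand √87 as a continued fraction. a₀ = ⌊√87⌋ = 9; iterate m_{k+1} = d_k·a_k − m_k, d_{k+1} = (87 − m_{k+1}²)/d_k, a_{k+1} = ⌊(a₀ + m_{k+1})/d_{k+1}⌋ (starting m₀ = 0, d₀ = 1), with convergents p_k = a_k·p_{k-1} + p_{k-2}, q_k = a_k·q_{k-1} + q_{k-2} (p₋₁ = 1, q₋₁ = 0):
  k = 0: a₀ = 9; p₀/q₀ = 9/1; p₀² − 87·q₀² = 81 − 87 = -6.
  k = 1: m = 9, d = 6, a = ⌊(9 + 9)/6⌋ = 3; p/q = (3·9 + 1)/(3·1 + 0) = 28/3; p² − 87·q² = 784 − 783 = 1.
  The first convergent with p² − 87·q² = 1 gives the fundamental solution (x₁, y₁) = (28, 3).
Step 2: Apply the recurrence (x_{n+1}, y_{n+1}) = (x₁x_n + 87y₁y_n, x₁y_n + y₁x_n) repeatedly.
  From (x_1, y_1) = (28, 3): x_2 = 28·28 + 87·3·3 = 1567; y_2 = 28·3 + 3·28 = 168.
Step 3: Verify x_2² - 87·y_2² = 2455489 - 2455488 = 1 (should be 1). ✓

(x_1, y_1) = (28, 3); (x_2, y_2) = (1567, 168).


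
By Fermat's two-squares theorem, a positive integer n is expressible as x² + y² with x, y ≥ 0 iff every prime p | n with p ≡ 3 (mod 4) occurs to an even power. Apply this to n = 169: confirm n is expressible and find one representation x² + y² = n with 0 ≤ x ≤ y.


Step 1: Factor n = 169 = 13^2.
Step 2: Check the mod-4 condition on each prime factor: 13 ≡ 1 (mod 4), exponent 2.
All primes ≡ 3 (mod 4) appear to even exponent (or don't appear), so by the two-squares theorem n IS expressible as a sum of two squares.
Step 3: Build a representation. Here n = 13 · 13 is a product of primes ≡ 1 (mod 4). Each prime p ≡ 1 (mod 4) is itself a sum of two squares; find a² by testing p − a² for a perfect square:
  13: 13 − 1² = 12, 13 − 2² = 9 = 3² ⇒ 13 = 2² + 3².
  Combine using the Brahmagupta–Fibonacci identity (a² + b²)(c² + d²) = (ac − bd)² + (ad + bc)² = (ac + bd)² + (ad − bc)²:
  13 · 13 = 169: from (2² + 3²)(2² + 3²), take (2·2 − 3·3, 2·3 + 3·2) = (4 − 9, 6 + 6) = (-5, 12); dropping signs (only squares matter) gives (5, 12); check 5² + 12² = 25 + 144 = 169 ✓.
Step 4: Order so x ≤ y and verify: 5² + 12² = 25 + 144 = 169 = n. ✓

n = 169 = 5² + 12² (one valid representation with x ≤ y).


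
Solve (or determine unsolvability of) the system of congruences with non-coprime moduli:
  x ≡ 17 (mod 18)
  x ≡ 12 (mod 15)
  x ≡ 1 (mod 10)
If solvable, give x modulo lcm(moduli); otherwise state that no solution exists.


Moduli 18, 15, 10 are not pairwise coprime, so CRT works modulo lcm(m_i) when all pairwise compatibility conditions hold.
Pairwise compatibility: gcd(m_i, m_j) must divide a_i - a_j for every pair.
Merge one congruence at a time:
  Start: x ≡ 17 (mod 18).
  Combine with x ≡ 12 (mod 15): gcd(18, 15) = 3, and 12 - 17 = -5 is NOT divisible by 3.
    ⇒ system is inconsistent (no integer solution).

No solution (the system is inconsistent).


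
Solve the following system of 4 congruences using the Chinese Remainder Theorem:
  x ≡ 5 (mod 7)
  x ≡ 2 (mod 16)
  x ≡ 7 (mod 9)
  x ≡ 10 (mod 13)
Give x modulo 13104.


Product of moduli M = 7 · 16 · 9 · 13 = 13104.
Merge one congruence at a time:
  Start: x ≡ 5 (mod 7).
  Combine with x ≡ 2 (mod 16); new modulus lcm = 112.
    Write x = 5 + 7·t and substitute into x ≡ 2 (mod 16): 7·t ≡ 2 − 5 = -3 (mod 16).
    Reduce coefficients mod 16: 7·t ≡ 13 (mod 16).
    The inverse of 7 mod 16 is 7 (since 7·7 = 49 = 3·16 + 1), so t ≡ 7·13 = 91 ≡ 11 (mod 16).
    Then x = 5 + 7·11 = 82, valid modulo lcm(7, 16) = 112: x ≡ 82 (mod 112).
  Combine with x ≡ 7 (mod 9); new modulus lcm = 1008.
    Write x = 82 + 112·t and substitute into x ≡ 7 (mod 9): 112·t ≡ 7 − 82 = -75 (mod 9).
    Reduce coefficients mod 9: 4·t ≡ 6 (mod 9).
    The inverse of 4 mod 9 is 7 (since 4·7 = 28 = 3·9 + 1), so t ≡ 7·6 = 42 ≡ 6 (mod 9).
    Then x = 82 + 112·6 = 754, valid modulo lcm(112, 9) = 1008: x ≡ 754 (mod 1008).
  Combine with x ≡ 10 (mod 13); new modulus lcm = 13104.
    Write x = 754 + 1008·t and substitute into x ≡ 10 (mod 13): 1008·t ≡ 10 − 754 = -744 (mod 13).
    Reduce coefficients mod 13: 7·t ≡ 10 (mod 13).
    The inverse of 7 mod 13 is 2 (since 7·2 = 14 = 1·13 + 1), so t ≡ 2·10 = 20 ≡ 7 (mod 13).
    Then x = 754 + 1008·7 = 7810, valid modulo lcm(1008, 13) = 13104: x ≡ 7810 (mod 13104).
Verify against each original: 7810 mod 7 = 5, 7810 mod 16 = 2, 7810 mod 9 = 7, 7810 mod 13 = 10.

x ≡ 7810 (mod 13104).


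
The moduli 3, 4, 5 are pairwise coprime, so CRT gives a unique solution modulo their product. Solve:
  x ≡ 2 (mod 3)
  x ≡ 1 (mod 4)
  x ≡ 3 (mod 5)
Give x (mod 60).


Moduli 3, 4, 5 are pairwise coprime; by CRT there is a unique solution modulo M = 3 · 4 · 5 = 60.
Solve pairwise, accumulating the modulus:
  Start with x ≡ 2 (mod 3).
  Combine with x ≡ 1 (mod 4): since gcd(3, 4) = 1, we get a unique residue mod 12.
    Write x = 2 + 3·t and substitute into x ≡ 1 (mod 4): 3·t ≡ 1 − 2 = -1 (mod 4).
    Reduce coefficients mod 4: 3·t ≡ 3 (mod 4).
    The inverse of 3 mod 4 is 3 (since 3·3 = 9 = 2·4 + 1), so t ≡ 3·3 = 9 ≡ 1 (mod 4).
    Then x = 2 + 3·1 = 5, valid modulo lcm(3, 4) = 12: x ≡ 5 (mod 12).
  Combine with x ≡ 3 (mod 5): since gcd(12, 5) = 1, we get a unique residue mod 60.
    Write x = 5 + 12·t and substitute into x ≡ 3 (mod 5): 12·t ≡ 3 − 5 = -2 (mod 5).
    Reduce coefficients mod 5: 2·t ≡ 3 (mod 5).
    The inverse of 2 mod 5 is 3 (since 2·3 = 6 = 1·5 + 1), so t ≡ 3·3 = 9 ≡ 4 (mod 5).
    Then x = 5 + 12·4 = 53, valid modulo lcm(12, 5) = 60: x ≡ 53 (mod 60).
Verify: 53 mod 3 = 2 ✓, 53 mod 4 = 1 ✓, 53 mod 5 = 3 ✓.

x ≡ 53 (mod 60).


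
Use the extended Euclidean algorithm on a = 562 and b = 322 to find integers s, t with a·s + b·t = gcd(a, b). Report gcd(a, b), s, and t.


Euclidean algorithm on (562, 322) — divide until remainder is 0:
  562 = 1 · 322 + 240
  322 = 1 · 240 + 82
  240 = 2 · 82 + 76
  82 = 1 · 76 + 6
  76 = 12 · 6 + 4
  6 = 1 · 4 + 2
  4 = 2 · 2 + 0
gcd(562, 322) = 2.
Track Bezout coefficients alongside the remainders: start with r₀ = 562 = a·1 + b·0 (s = 1, t = 0) and r₁ = 322 = a·0 + b·1 (s = 0, t = 1); each new remainder r_{k+1} = r_{k-1} − q_k·r_k inherits s_{k+1} = s_{k-1} − q_k·s_k, t_{k+1} = t_{k-1} − q_k·t_k, so r_k = a·s_k + b·t_k at every step:
  q = 1: r = 240, s = 1 − 1·0 = 1, t = 0 − 1·1 = -1  (check: 562·1 + 322·(-1) = 240)
  q = 1: r = 82, s = 0 − 1·1 = -1, t = 1 − 1·(-1) = 2  (check: 562·(-1) + 322·2 = 82)
  q = 2: r = 76, s = 1 − 2·(-1) = 3, t = -1 − 2·2 = -5  (check: 562·3 + 322·(-5) = 76)
  q = 1: r = 6, s = -1 − 1·3 = -4, t = 2 − 1·(-5) = 7  (check: 562·(-4) + 322·7 = 6)
  q = 12: r = 4, s = 3 − 12·(-4) = 51, t = -5 − 12·7 = -89  (check: 562·51 + 322·(-89) = 4)
  q = 1: r = 2, s = -4 − 1·51 = -55, t = 7 − 1·(-89) = 96  (check: 562·(-55) + 322·96 = 2)
The row with r = 2 (the gcd) gives the Bezout coefficients s = -55, t = 96.
Result: 562 · (-55) + 322 · (96) = 2.

gcd(562, 322) = 2; s = -55, t = 96 (check: 562·(-55) + 322·96 = 2).


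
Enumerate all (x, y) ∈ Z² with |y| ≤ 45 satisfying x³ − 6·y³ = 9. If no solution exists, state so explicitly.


The equation is x³ - 6y³ = 9. For fixed y, x³ = 6·y³ + 9, so a solution requires the RHS to be a perfect cube.
Strategy: iterate y from -45 to 45, compute RHS = 6·y³ + 9, and check whether it is a (positive or negative) perfect cube.
Check small values of y:
  y = 0: RHS = 9 is not a perfect cube.
  y = 1: RHS = 15 is not a perfect cube.
  y = -1: RHS = 3 is not a perfect cube.
  y = 2: RHS = 57 is not a perfect cube.
  y = -2: RHS = -39 is not a perfect cube.
  y = 3: RHS = 171 is not a perfect cube.
  y = -3: RHS = -153 is not a perfect cube.
Continuing the search up to |y| = 45 finds no solutions either.
No (x, y) in the scanned range satisfies the equation.

No integer solutions with |y| ≤ 45.


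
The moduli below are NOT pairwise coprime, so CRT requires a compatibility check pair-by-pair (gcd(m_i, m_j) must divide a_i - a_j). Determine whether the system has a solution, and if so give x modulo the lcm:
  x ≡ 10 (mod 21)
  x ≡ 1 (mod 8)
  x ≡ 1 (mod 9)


Moduli 21, 8, 9 are not pairwise coprime, so CRT works modulo lcm(m_i) when all pairwise compatibility conditions hold.
Pairwise compatibility: gcd(m_i, m_j) must divide a_i - a_j for every pair.
Merge one congruence at a time:
  Start: x ≡ 10 (mod 21).
  Combine with x ≡ 1 (mod 8): gcd(21, 8) = 1; 1 - 10 = -9, which IS divisible by 1, so compatible.
    Write x = 10 + 21·t and substitute into x ≡ 1 (mod 8): 21·t ≡ 1 − 10 = -9 (mod 8).
    Reduce coefficients mod 8: 5·t ≡ 7 (mod 8).
    The inverse of 5 mod 8 is 5 (since 5·5 = 25 = 3·8 + 1), so t ≡ 5·7 = 35 ≡ 3 (mod 8).
    Then x = 10 + 21·3 = 73, valid modulo lcm(21, 8) = 168: x ≡ 73 (mod 168).
  Combine with x ≡ 1 (mod 9): gcd(168, 9) = 3; 1 - 73 = -72, which IS divisible by 3, so compatible.
    Write x = 73 + 168·t and substitute into x ≡ 1 (mod 9): 168·t ≡ 1 − 73 = -72 (mod 9).
    Divide the congruence (and modulus) by g = 3: 56·t ≡ -24 (mod 3).
    Reduce coefficients mod 3: 2·t ≡ 0 (mod 3).
    The inverse of 2 mod 3 is 2 (since 2·2 = 4 = 1·3 + 1), so t ≡ 2·0 = 0 ≡ 0 (mod 3).
    Then x = 73 + 168·0 = 73, valid modulo lcm(168, 9) = 504: x ≡ 73 (mod 504).
Verify: 73 mod 21 = 10, 73 mod 8 = 1, 73 mod 9 = 1.

x ≡ 73 (mod 504).


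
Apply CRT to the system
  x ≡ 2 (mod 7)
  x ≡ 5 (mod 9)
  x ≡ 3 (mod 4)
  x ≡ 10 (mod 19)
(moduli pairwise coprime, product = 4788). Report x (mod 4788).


Product of moduli M = 7 · 9 · 4 · 19 = 4788.
Merge one congruence at a time:
  Start: x ≡ 2 (mod 7).
  Combine with x ≡ 5 (mod 9); new modulus lcm = 63.
    Write x = 2 + 7·t and substitute into x ≡ 5 (mod 9): 7·t ≡ 5 − 2 = 3 (mod 9).
    The inverse of 7 mod 9 is 4 (since 7·4 = 28 = 3·9 + 1), so t ≡ 4·3 = 12 ≡ 3 (mod 9).
    Then x = 2 + 7·3 = 23, valid modulo lcm(7, 9) = 63: x ≡ 23 (mod 63).
  Combine with x ≡ 3 (mod 4); new modulus lcm = 252.
    Write x = 23 + 63·t and substitute into x ≡ 3 (mod 4): 63·t ≡ 3 − 23 = -20 (mod 4).
    Reduce coefficients mod 4: 3·t ≡ 0 (mod 4).
    The inverse of 3 mod 4 is 3 (since 3·3 = 9 = 2·4 + 1), so t ≡ 3·0 = 0 ≡ 0 (mod 4).
    Then x = 23 + 63·0 = 23, valid modulo lcm(63, 4) = 252: x ≡ 23 (mod 252).
  Combine with x ≡ 10 (mod 19); new modulus lcm = 4788.
    Write x = 23 + 252·t and substitute into x ≡ 10 (mod 19): 252·t ≡ 10 − 23 = -13 (mod 19).
    Reduce coefficients mod 19: 5·t ≡ 6 (mod 19).
    The inverse of 5 mod 19 is 4 (since 5·4 = 20 = 1·19 + 1), so t ≡ 4·6 = 24 ≡ 5 (mod 19).
    Then x = 23 + 252·5 = 1283, valid modulo lcm(252, 19) = 4788: x ≡ 1283 (mod 4788).
Verify against each original: 1283 mod 7 = 2, 1283 mod 9 = 5, 1283 mod 4 = 3, 1283 mod 19 = 10.

x ≡ 1283 (mod 4788).


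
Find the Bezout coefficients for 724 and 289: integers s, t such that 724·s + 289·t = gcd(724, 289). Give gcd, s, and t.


Euclidean algorithm on (724, 289) — divide until remainder is 0:
  724 = 2 · 289 + 146
  289 = 1 · 146 + 143
  146 = 1 · 143 + 3
  143 = 47 · 3 + 2
  3 = 1 · 2 + 1
  2 = 2 · 1 + 0
gcd(724, 289) = 1.
Track Bezout coefficients alongside the remainders: start with r₀ = 724 = a·1 + b·0 (s = 1, t = 0) and r₁ = 289 = a·0 + b·1 (s = 0, t = 1); each new remainder r_{k+1} = r_{k-1} − q_k·r_k inherits s_{k+1} = s_{k-1} − q_k·s_k, t_{k+1} = t_{k-1} − q_k·t_k, so r_k = a·s_k + b·t_k at every step:
  q = 2: r = 146, s = 1 − 2·0 = 1, t = 0 − 2·1 = -2  (check: 724·1 + 289·(-2) = 146)
  q = 1: r = 143, s = 0 − 1·1 = -1, t = 1 − 1·(-2) = 3  (check: 724·(-1) + 289·3 = 143)
  q = 1: r = 3, s = 1 − 1·(-1) = 2, t = -2 − 1·3 = -5  (check: 724·2 + 289·(-5) = 3)
  q = 47: r = 2, s = -1 − 47·2 = -95, t = 3 − 47·(-5) = 238  (check: 724·(-95) + 289·238 = 2)
  q = 1: r = 1, s = 2 − 1·(-95) = 97, t = -5 − 1·238 = -243  (check: 724·97 + 289·(-243) = 1)
The row with r = 1 (the gcd) gives the Bezout coefficients s = 97, t = -243.
Result: 724 · (97) + 289 · (-243) = 1.

gcd(724, 289) = 1; s = 97, t = -243 (check: 724·97 + 289·(-243) = 1).


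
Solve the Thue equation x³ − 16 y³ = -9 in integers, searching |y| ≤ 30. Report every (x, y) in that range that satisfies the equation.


The equation is x³ - 16y³ = -9. For fixed y, x³ = 16·y³ − 9, so a solution requires the RHS to be a perfect cube.
Strategy: iterate y from -30 to 30, compute RHS = 16·y³ − 9, and check whether it is a (positive or negative) perfect cube.
Check small values of y:
  y = 0: RHS = -9 is not a perfect cube.
  y = 1: RHS = 7 is not a perfect cube.
  y = -1: RHS = -25 is not a perfect cube.
  y = 2: RHS = 119 is not a perfect cube.
  y = -2: RHS = -137 is not a perfect cube.
  y = 3: RHS = 423 is not a perfect cube.
  y = -3: RHS = -441 is not a perfect cube.
Continuing the search up to |y| = 30 finds no solutions either.
No (x, y) in the scanned range satisfies the equation.

No integer solutions with |y| ≤ 30.


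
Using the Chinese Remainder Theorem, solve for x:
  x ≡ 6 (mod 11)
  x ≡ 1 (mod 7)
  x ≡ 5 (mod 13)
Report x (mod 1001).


Moduli 11, 7, 13 are pairwise coprime; by CRT there is a unique solution modulo M = 11 · 7 · 13 = 1001.
Solve pairwise, accumulating the modulus:
  Start with x ≡ 6 (mod 11).
  Combine with x ≡ 1 (mod 7): since gcd(11, 7) = 1, we get a unique residue mod 77.
    Write x = 6 + 11·t and substitute into x ≡ 1 (mod 7): 11·t ≡ 1 − 6 = -5 (mod 7).
    Reduce coefficients mod 7: 4·t ≡ 2 (mod 7).
    The inverse of 4 mod 7 is 2 (since 4·2 = 8 = 1·7 + 1), so t ≡ 2·2 = 4 ≡ 4 (mod 7).
    Then x = 6 + 11·4 = 50, valid modulo lcm(11, 7) = 77: x ≡ 50 (mod 77).
  Combine with x ≡ 5 (mod 13): since gcd(77, 13) = 1, we get a unique residue mod 1001.
    Write x = 50 + 77·t and substitute into x ≡ 5 (mod 13): 77·t ≡ 5 − 50 = -45 (mod 13).
    Reduce coefficients mod 13: 12·t ≡ 7 (mod 13).
    The inverse of 12 mod 13 is 12 (since 12·12 = 144 = 11·13 + 1), so t ≡ 12·7 = 84 ≡ 6 (mod 13).
    Then x = 50 + 77·6 = 512, valid modulo lcm(77, 13) = 1001: x ≡ 512 (mod 1001).
Verify: 512 mod 11 = 6 ✓, 512 mod 7 = 1 ✓, 512 mod 13 = 5 ✓.

x ≡ 512 (mod 1001).


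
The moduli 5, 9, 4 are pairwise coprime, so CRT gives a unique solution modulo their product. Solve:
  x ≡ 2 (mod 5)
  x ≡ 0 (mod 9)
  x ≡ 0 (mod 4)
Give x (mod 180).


Moduli 5, 9, 4 are pairwise coprime; by CRT there is a unique solution modulo M = 5 · 9 · 4 = 180.
Solve pairwise, accumulating the modulus:
  Start with x ≡ 2 (mod 5).
  Combine with x ≡ 0 (mod 9): since gcd(5, 9) = 1, we get a unique residue mod 45.
    Write x = 2 + 5·t and substitute into x ≡ 0 (mod 9): 5·t ≡ 0 − 2 = -2 (mod 9).
    Reduce coefficients mod 9: 5·t ≡ 7 (mod 9).
    The inverse of 5 mod 9 is 2 (since 5·2 = 10 = 1·9 + 1), so t ≡ 2·7 = 14 ≡ 5 (mod 9).
    Then x = 2 + 5·5 = 27, valid modulo lcm(5, 9) = 45: x ≡ 27 (mod 45).
  Combine with x ≡ 0 (mod 4): since gcd(45, 4) = 1, we get a unique residue mod 180.
    Write x = 27 + 45·t and substitute into x ≡ 0 (mod 4): 45·t ≡ 0 − 27 = -27 (mod 4).
    Reduce coefficients mod 4: 1·t ≡ 1 (mod 4).
    So t ≡ 1 (mod 4).
    Then x = 27 + 45·1 = 72, valid modulo lcm(45, 4) = 180: x ≡ 72 (mod 180).
Verify: 72 mod 5 = 2 ✓, 72 mod 9 = 0 ✓, 72 mod 4 = 0 ✓.

x ≡ 72 (mod 180).


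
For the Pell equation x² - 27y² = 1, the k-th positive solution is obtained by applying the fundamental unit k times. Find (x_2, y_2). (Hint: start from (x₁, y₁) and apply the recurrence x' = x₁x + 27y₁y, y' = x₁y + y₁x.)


Step 1: Find the fundamental solution (x₁, y₁) of x² - 27y² = 1.
  Expand √27 as a continued fraction. a₀ = ⌊√27⌋ = 5; iterate m_{k+1} = d_k·a_k − m_k, d_{k+1} = (27 − m_{k+1}²)/d_k, a_{k+1} = ⌊(a₀ + m_{k+1})/d_{k+1}⌋ (starting m₀ = 0, d₀ = 1), with convergents p_k = a_k·p_{k-1} + p_{k-2}, q_k = a_k·q_{k-1} + q_{k-2} (p₋₁ = 1, q₋₁ = 0):
  k = 0: a₀ = 5; p₀/q₀ = 5/1; p₀² − 27·q₀² = 25 − 27 = -2.
  k = 1: m = 5, d = 2, a = ⌊(5 + 5)/2⌋ = 5; p/q = (5·5 + 1)/(5·1 + 0) = 26/5; p² − 27·q² = 676 − 675 = 1.
  The first convergent with p² − 27·q² = 1 gives the fundamental solution (x₁, y₁) = (26, 5).
Step 2: Apply the recurrence (x_{n+1}, y_{n+1}) = (x₁x_n + 27y₁y_n, x₁y_n + y₁x_n) repeatedly.
  From (x_1, y_1) = (26, 5): x_2 = 26·26 + 27·5·5 = 1351; y_2 = 26·5 + 5·26 = 260.
Step 3: Verify x_2² - 27·y_2² = 1825201 - 1825200 = 1 (should be 1). ✓

(x_1, y_1) = (26, 5); (x_2, y_2) = (1351, 260).


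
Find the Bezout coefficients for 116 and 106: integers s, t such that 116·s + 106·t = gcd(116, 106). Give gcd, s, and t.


Euclidean algorithm on (116, 106) — divide until remainder is 0:
  116 = 1 · 106 + 10
  106 = 10 · 10 + 6
  10 = 1 · 6 + 4
  6 = 1 · 4 + 2
  4 = 2 · 2 + 0
gcd(116, 106) = 2.
Track Bezout coefficients alongside the remainders: start with r₀ = 116 = a·1 + b·0 (s = 1, t = 0) and r₁ = 106 = a·0 + b·1 (s = 0, t = 1); each new remainder r_{k+1} = r_{k-1} − q_k·r_k inherits s_{k+1} = s_{k-1} − q_k·s_k, t_{k+1} = t_{k-1} − q_k·t_k, so r_k = a·s_k + b·t_k at every step:
  q = 1: r = 10, s = 1 − 1·0 = 1, t = 0 − 1·1 = -1  (check: 116·1 + 106·(-1) = 10)
  q = 10: r = 6, s = 0 − 10·1 = -10, t = 1 − 10·(-1) = 11  (check: 116·(-10) + 106·11 = 6)
  q = 1: r = 4, s = 1 − 1·(-10) = 11, t = -1 − 1·11 = -12  (check: 116·11 + 106·(-12) = 4)
  q = 1: r = 2, s = -10 − 1·11 = -21, t = 11 − 1·(-12) = 23  (check: 116·(-21) + 106·23 = 2)
The row with r = 2 (the gcd) gives the Bezout coefficients s = -21, t = 23.
Result: 116 · (-21) + 106 · (23) = 2.

gcd(116, 106) = 2; s = -21, t = 23 (check: 116·(-21) + 106·23 = 2).


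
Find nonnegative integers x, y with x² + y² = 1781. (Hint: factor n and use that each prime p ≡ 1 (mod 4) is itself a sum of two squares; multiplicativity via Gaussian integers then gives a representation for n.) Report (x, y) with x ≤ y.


Step 1: Factor n = 1781 = 13 · 137.
Step 2: Check the mod-4 condition on each prime factor: 13 ≡ 1 (mod 4), exponent 1; 137 ≡ 1 (mod 4), exponent 1.
All primes ≡ 3 (mod 4) appear to even exponent (or don't appear), so by the two-squares theorem n IS expressible as a sum of two squares.
Step 3: Build a representation. Here n = 13 · 137 is a product of primes ≡ 1 (mod 4). Each prime p ≡ 1 (mod 4) is itself a sum of two squares; find a² by testing p − a² for a perfect square:
  13: 13 − 1² = 12, 13 − 2² = 9 = 3² ⇒ 13 = 2² + 3².
  137: 137 − 1² = 136, 137 − 2² = 133, 137 − 3² = 128, 137 − 4² = 121 = 11² ⇒ 137 = 4² + 11².
  Combine using the Brahmagupta–Fibonacci identity (a² + b²)(c² + d²) = (ac − bd)² + (ad + bc)² = (ac + bd)² + (ad − bc)²:
  13 · 137 = 1781: from (2² + 3²)(4² + 11²), take (2·4 − 3·11, 2·11 + 3·4) = (8 − 33, 22 + 12) = (-25, 34); dropping signs (only squares matter) gives (25, 34); check 25² + 34² = 625 + 1156 = 1781 ✓.
Step 4: Order so x ≤ y and verify: 25² + 34² = 625 + 1156 = 1781 = n. ✓

n = 1781 = 25² + 34² (one valid representation with x ≤ y).


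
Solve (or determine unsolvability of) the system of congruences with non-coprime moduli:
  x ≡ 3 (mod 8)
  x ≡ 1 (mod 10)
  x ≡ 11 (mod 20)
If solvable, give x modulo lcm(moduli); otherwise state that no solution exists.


Moduli 8, 10, 20 are not pairwise coprime, so CRT works modulo lcm(m_i) when all pairwise compatibility conditions hold.
Pairwise compatibility: gcd(m_i, m_j) must divide a_i - a_j for every pair.
Merge one congruence at a time:
  Start: x ≡ 3 (mod 8).
  Combine with x ≡ 1 (mod 10): gcd(8, 10) = 2; 1 - 3 = -2, which IS divisible by 2, so compatible.
    Write x = 3 + 8·t and substitute into x ≡ 1 (mod 10): 8·t ≡ 1 − 3 = -2 (mod 10).
    Divide the congruence (and modulus) by g = 2: 4·t ≡ -1 (mod 5).
    Reduce coefficients mod 5: 4·t ≡ 4 (mod 5).
    The inverse of 4 mod 5 is 4 (since 4·4 = 16 = 3·5 + 1), so t ≡ 4·4 = 16 ≡ 1 (mod 5).
    Then x = 3 + 8·1 = 11, valid modulo lcm(8, 10) = 40: x ≡ 11 (mod 40).
  Combine with x ≡ 11 (mod 20): gcd(40, 20) = 20; 11 - 11 = 0, which IS divisible by 20, so compatible.
    Write x = 11 + 40·t and substitute into x ≡ 11 (mod 20): 40·t ≡ 11 − 11 = 0 (mod 20).
    Divide the congruence (and modulus) by g = 20: 2·t ≡ 0 (mod 1).
    Modulo 1 every t works; take t = 0.
    Then x = 11 + 40·0 = 11, valid modulo lcm(40, 20) = 40: x ≡ 11 (mod 40).
Verify: 11 mod 8 = 3, 11 mod 10 = 1, 11 mod 20 = 11.

x ≡ 11 (mod 40).


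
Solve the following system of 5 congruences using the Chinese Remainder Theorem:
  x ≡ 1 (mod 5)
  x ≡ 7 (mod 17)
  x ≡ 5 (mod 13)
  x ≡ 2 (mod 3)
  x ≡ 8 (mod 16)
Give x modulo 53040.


Product of moduli M = 5 · 17 · 13 · 3 · 16 = 53040.
Merge one congruence at a time:
  Start: x ≡ 1 (mod 5).
  Combine with x ≡ 7 (mod 17); new modulus lcm = 85.
    Write x = 1 + 5·t and substitute into x ≡ 7 (mod 17): 5·t ≡ 7 − 1 = 6 (mod 17).
    The inverse of 5 mod 17 is 7 (since 5·7 = 35 = 2·17 + 1), so t ≡ 7·6 = 42 ≡ 8 (mod 17).
    Then x = 1 + 5·8 = 41, valid modulo lcm(5, 17) = 85: x ≡ 41 (mod 85).
  Combine with x ≡ 5 (mod 13); new modulus lcm = 1105.
    Write x = 41 + 85·t and substitute into x ≡ 5 (mod 13): 85·t ≡ 5 − 41 = -36 (mod 13).
    Reduce coefficients mod 13: 7·t ≡ 3 (mod 13).
    The inverse of 7 mod 13 is 2 (since 7·2 = 14 = 1·13 + 1), so t ≡ 2·3 = 6 ≡ 6 (mod 13).
    Then x = 41 + 85·6 = 551, valid modulo lcm(85, 13) = 1105: x ≡ 551 (mod 1105).
  Combine with x ≡ 2 (mod 3); new modulus lcm = 3315.
    Write x = 551 + 1105·t and substitute into x ≡ 2 (mod 3): 1105·t ≡ 2 − 551 = -549 (mod 3).
    Reduce coefficients mod 3: 1·t ≡ 0 (mod 3).
    So t ≡ 0 (mod 3).
    Then x = 551 + 1105·0 = 551, valid modulo lcm(1105, 3) = 3315: x ≡ 551 (mod 3315).
  Combine with x ≡ 8 (mod 16); new modulus lcm = 53040.
    Write x = 551 + 3315·t and substitute into x ≡ 8 (mod 16): 3315·t ≡ 8 − 551 = -543 (mod 16).
    Reduce coefficients mod 16: 3·t ≡ 1 (mod 16).
    The inverse of 3 mod 16 is 11 (since 3·11 = 33 = 2·16 + 1), so t ≡ 11·1 = 11 ≡ 11 (mod 16).
    Then x = 551 + 3315·11 = 37016, valid modulo lcm(3315, 16) = 53040: x ≡ 37016 (mod 53040).
Verify against each original: 37016 mod 5 = 1, 37016 mod 17 = 7, 37016 mod 13 = 5, 37016 mod 3 = 2, 37016 mod 16 = 8.

x ≡ 37016 (mod 53040).
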